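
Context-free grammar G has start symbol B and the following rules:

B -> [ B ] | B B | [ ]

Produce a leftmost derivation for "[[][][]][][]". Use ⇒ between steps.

B⇒BB⇒BBB⇒[B]BB⇒[BB]BB⇒[BBB]BB⇒[[]BB]BB⇒[[][]B]BB⇒[[][][]]BB⇒[[][][]][]B⇒[[][][]][][]

B ⇒ BB   [B -> B B]
BB ⇒ BBB   [B -> B B]
BBB ⇒ [B]BB   [B -> [ B ]]
[B]BB ⇒ [BB]BB   [B -> B B]
[BB]BB ⇒ [BBB]BB   [B -> B B]
[BBB]BB ⇒ [[]BB]BB   [B -> [ ]]
[[]BB]BB ⇒ [[][]B]BB   [B -> [ ]]
[[][]B]BB ⇒ [[][][]]BB   [B -> [ ]]
[[][][]]BB ⇒ [[][][]][]B   [B -> [ ]]
[[][][]][]B ⇒ [[][][]][][]   [B -> [ ]]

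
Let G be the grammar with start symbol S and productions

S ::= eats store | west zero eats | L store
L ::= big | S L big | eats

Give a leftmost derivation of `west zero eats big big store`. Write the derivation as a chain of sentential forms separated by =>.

S => L store   [S ::= L store]
L store => S L big store   [L ::= S L big]
S L big store => west zero eats L big store   [S ::= west zero eats]
west zero eats L big store => west zero eats big big store   [L ::= big]

S => L store => S L big store => west zero eats L big store => west zero eats big big store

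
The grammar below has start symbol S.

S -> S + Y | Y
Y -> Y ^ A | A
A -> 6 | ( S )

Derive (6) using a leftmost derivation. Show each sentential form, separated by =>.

S => Y => A => (S) => (Y) => (A) => (6)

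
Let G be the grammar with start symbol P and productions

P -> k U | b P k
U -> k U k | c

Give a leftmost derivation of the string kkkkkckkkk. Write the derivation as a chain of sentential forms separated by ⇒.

P ⇒ kU ⇒ kkUk ⇒ kkkUkk ⇒ kkkkUkkk ⇒ kkkkkUkkkk ⇒ kkkkkckkkk

P ⇒ kU   [P -> k U]
kU ⇒ kkUk   [U -> k U k]
kkUk ⇒ kkkUkk   [U -> k U k]
kkkUkk ⇒ kkkkUkkk   [U -> k U k]
kkkkUkkk ⇒ kkkkkUkkkk   [U -> k U k]
kkkkkUkkkk ⇒ kkkkkckkkk   [U -> c]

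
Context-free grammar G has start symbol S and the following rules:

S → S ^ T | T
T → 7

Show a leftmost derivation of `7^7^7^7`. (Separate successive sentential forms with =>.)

S => S^T => S^T^T => S^T^T^T => T^T^T^T => 7^T^T^T => 7^7^T^T => 7^7^7^T => 7^7^7^7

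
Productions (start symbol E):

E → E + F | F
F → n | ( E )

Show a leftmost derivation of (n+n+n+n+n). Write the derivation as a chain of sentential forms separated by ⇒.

E⇒F⇒(E)⇒(E+F)⇒(E+F+F)⇒(E+F+F+F)⇒(E+F+F+F+F)⇒(F+F+F+F+F)⇒(n+F+F+F+F)⇒(n+n+F+F+F)⇒(n+n+n+F+F)⇒(n+n+n+n+F)⇒(n+n+n+n+n)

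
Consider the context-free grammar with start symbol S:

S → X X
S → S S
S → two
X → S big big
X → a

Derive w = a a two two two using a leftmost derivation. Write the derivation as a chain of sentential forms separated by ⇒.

S ⇒ S S ⇒ S S S ⇒ S S S S ⇒ X X S S S ⇒ a X S S S ⇒ a a S S S ⇒ a a two S S ⇒ a a two two S ⇒ a a two two two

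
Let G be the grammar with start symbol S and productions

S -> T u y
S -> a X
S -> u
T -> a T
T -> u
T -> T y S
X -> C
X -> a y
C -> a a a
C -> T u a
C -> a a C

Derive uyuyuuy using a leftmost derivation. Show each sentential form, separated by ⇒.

S ⇒ Tuy ⇒ TySuy ⇒ TySySuy ⇒ uySySuy ⇒ uyuySuy ⇒ uyuyuuy

S ⇒ Tuy   [S -> T u y]
Tuy ⇒ TySuy   [T -> T y S]
TySuy ⇒ TySySuy   [T -> T y S]
TySySuy ⇒ uySySuy   [T -> u]
uySySuy ⇒ uyuySuy   [S -> u]
uyuySuy ⇒ uyuyuuy   [S -> u]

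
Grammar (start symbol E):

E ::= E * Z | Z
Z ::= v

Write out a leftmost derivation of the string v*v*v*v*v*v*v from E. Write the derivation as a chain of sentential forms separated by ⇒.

E ⇒ E*Z ⇒ E*Z*Z ⇒ E*Z*Z*Z ⇒ E*Z*Z*Z*Z ⇒ E*Z*Z*Z*Z*Z ⇒ E*Z*Z*Z*Z*Z*Z ⇒ Z*Z*Z*Z*Z*Z*Z ⇒ v*Z*Z*Z*Z*Z*Z ⇒ v*v*Z*Z*Z*Z*Z ⇒ v*v*v*Z*Z*Z*Z ⇒ v*v*v*v*Z*Z*Z ⇒ v*v*v*v*v*Z*Z ⇒ v*v*v*v*v*v*Z ⇒ v*v*v*v*v*v*v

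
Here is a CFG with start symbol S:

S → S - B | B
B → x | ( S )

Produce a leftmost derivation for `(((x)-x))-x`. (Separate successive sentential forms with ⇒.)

S ⇒ S-B   [S → S - B]
S-B ⇒ B-B   [S → B]
B-B ⇒ (S)-B   [B → ( S )]
(S)-B ⇒ (B)-B   [S → B]
(B)-B ⇒ ((S))-B   [B → ( S )]
((S))-B ⇒ ((S-B))-B   [S → S - B]
((S-B))-B ⇒ ((B-B))-B   [S → B]
((B-B))-B ⇒ (((S)-B))-B   [B → ( S )]
(((S)-B))-B ⇒ (((B)-B))-B   [S → B]
(((B)-B))-B ⇒ (((x)-B))-B   [B → x]
(((x)-B))-B ⇒ (((x)-x))-B   [B → x]
(((x)-x))-B ⇒ (((x)-x))-x   [B → x]

S ⇒ S-B ⇒ B-B ⇒ (S)-B ⇒ (B)-B ⇒ ((S))-B ⇒ ((S-B))-B ⇒ ((B-B))-B ⇒ (((S)-B))-B ⇒ (((B)-B))-B ⇒ (((x)-B))-B ⇒ (((x)-x))-B ⇒ (((x)-x))-x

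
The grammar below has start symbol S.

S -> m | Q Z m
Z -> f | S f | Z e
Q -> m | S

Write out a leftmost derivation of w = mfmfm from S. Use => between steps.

S => QZm   [S -> Q Z m]
QZm => SZm   [Q -> S]
SZm => QZmZm   [S -> Q Z m]
QZmZm => mZmZm   [Q -> m]
mZmZm => mfmZm   [Z -> f]
mfmZm => mfmfm   [Z -> f]

S => QZm => SZm => QZmZm => mZmZm => mfmZm => mfmfm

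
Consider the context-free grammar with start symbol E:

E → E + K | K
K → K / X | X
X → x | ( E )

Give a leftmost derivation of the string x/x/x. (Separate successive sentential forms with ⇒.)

E ⇒ K   [E → K]
K ⇒ K/X   [K → K / X]
K/X ⇒ K/X/X   [K → K / X]
K/X/X ⇒ X/X/X   [K → X]
X/X/X ⇒ x/X/X   [X → x]
x/X/X ⇒ x/x/X   [X → x]
x/x/X ⇒ x/x/x   [X → x]

E⇒K⇒K/X⇒K/X/X⇒X/X/X⇒x/X/X⇒x/x/X⇒x/x/x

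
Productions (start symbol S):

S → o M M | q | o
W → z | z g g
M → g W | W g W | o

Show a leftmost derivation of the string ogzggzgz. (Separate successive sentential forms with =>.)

S => oMM   [S → o M M]
oMM => ogWM   [M → g W]
ogWM => ogzggM   [W → z g g]
ogzggM => ogzggWgW   [M → W g W]
ogzggWgW => ogzggzgW   [W → z]
ogzggzgW => ogzggzgz   [W → z]

S=>oMM=>ogWM=>ogzggM=>ogzggWgW=>ogzggzgW=>ogzggzgz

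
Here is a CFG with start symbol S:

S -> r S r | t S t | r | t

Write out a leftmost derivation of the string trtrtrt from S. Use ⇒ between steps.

S⇒tSt⇒trSrt⇒trtStrt⇒trtrtrt

S ⇒ tSt   [S -> t S t]
tSt ⇒ trSrt   [S -> r S r]
trSrt ⇒ trtStrt   [S -> t S t]
trtStrt ⇒ trtrtrt   [S -> r]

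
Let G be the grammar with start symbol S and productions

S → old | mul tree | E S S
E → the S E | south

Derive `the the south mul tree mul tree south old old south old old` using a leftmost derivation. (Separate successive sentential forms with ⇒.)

S ⇒ E S S ⇒ the S E S S ⇒ the E S S E S S ⇒ the the S E S S E S S ⇒ the the E S S E S S E S S ⇒ the the south S S E S S E S S ⇒ the the south mul tree S E S S E S S ⇒ the the south mul tree mul tree E S S E S S ⇒ the the south mul tree mul tree south S S E S S ⇒ the the south mul tree mul tree south old S E S S ⇒ the the south mul tree mul tree south old old E S S ⇒ the the south mul tree mul tree south old old south S S ⇒ the the south mul tree mul tree south old old south old S ⇒ the the south mul tree mul tree south old old south old old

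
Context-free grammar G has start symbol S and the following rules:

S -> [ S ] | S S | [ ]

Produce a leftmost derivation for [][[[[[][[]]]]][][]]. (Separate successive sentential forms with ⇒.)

S ⇒ SS ⇒ []S ⇒ [][S] ⇒ [][SS] ⇒ [][SSS] ⇒ [][[S]SS] ⇒ [][[[S]]SS] ⇒ [][[[[S]]]SS] ⇒ [][[[[SS]]]SS] ⇒ [][[[[[]S]]]SS] ⇒ [][[[[[][S]]]]SS] ⇒ [][[[[[][[]]]]]SS] ⇒ [][[[[[][[]]]]][]S] ⇒ [][[[[[][[]]]]][][]]

S ⇒ SS   [S -> S S]
SS ⇒ []S   [S -> [ ]]
[]S ⇒ [][S]   [S -> [ S ]]
[][S] ⇒ [][SS]   [S -> S S]
[][SS] ⇒ [][SSS]   [S -> S S]
[][SSS] ⇒ [][[S]SS]   [S -> [ S ]]
[][[S]SS] ⇒ [][[[S]]SS]   [S -> [ S ]]
[][[[S]]SS] ⇒ [][[[[S]]]SS]   [S -> [ S ]]
[][[[[S]]]SS] ⇒ [][[[[SS]]]SS]   [S -> S S]
[][[[[SS]]]SS] ⇒ [][[[[[]S]]]SS]   [S -> [ ]]
[][[[[[]S]]]SS] ⇒ [][[[[[][S]]]]SS]   [S -> [ S ]]
[][[[[[][S]]]]SS] ⇒ [][[[[[][[]]]]]SS]   [S -> [ ]]
[][[[[[][[]]]]]SS] ⇒ [][[[[[][[]]]]][]S]   [S -> [ ]]
[][[[[[][[]]]]][]S] ⇒ [][[[[[][[]]]]][][]]   [S -> [ ]]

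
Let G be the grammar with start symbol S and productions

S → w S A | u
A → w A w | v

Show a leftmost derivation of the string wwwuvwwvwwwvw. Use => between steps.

S => wSA => wwSAA => wwwSAAA => wwwuAAA => wwwuvAA => wwwuvwAwA => wwwuvwwAwwA => wwwuvwwvwwA => wwwuvwwvwwwAw => wwwuvwwvwwwvw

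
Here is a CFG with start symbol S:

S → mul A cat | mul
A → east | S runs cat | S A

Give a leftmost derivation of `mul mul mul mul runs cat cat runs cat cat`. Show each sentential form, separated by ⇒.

S ⇒ mul A cat ⇒ mul S A cat ⇒ mul mul A cat ⇒ mul mul S runs cat cat ⇒ mul mul mul A cat runs cat cat ⇒ mul mul mul S runs cat cat runs cat cat ⇒ mul mul mul mul runs cat cat runs cat cat

S ⇒ mul A cat   [S → mul A cat]
mul A cat ⇒ mul S A cat   [A → S A]
mul S A cat ⇒ mul mul A cat   [S → mul]
mul mul A cat ⇒ mul mul S runs cat cat   [A → S runs cat]
mul mul S runs cat cat ⇒ mul mul mul A cat runs cat cat   [S → mul A cat]
mul mul mul A cat runs cat cat ⇒ mul mul mul S runs cat cat runs cat cat   [A → S runs cat]
mul mul mul S runs cat cat runs cat cat ⇒ mul mul mul mul runs cat cat runs cat cat   [S → mul]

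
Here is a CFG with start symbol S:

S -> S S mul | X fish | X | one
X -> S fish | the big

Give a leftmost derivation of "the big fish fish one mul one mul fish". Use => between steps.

S => X => S fish => S S mul fish => S S mul S mul fish => X S mul S mul fish => S fish S mul S mul fish => X fish fish S mul S mul fish => the big fish fish S mul S mul fish => the big fish fish one mul S mul fish => the big fish fish one mul one mul fish

S => X   [S -> X]
X => S fish   [X -> S fish]
S fish => S S mul fish   [S -> S S mul]
S S mul fish => S S mul S mul fish   [S -> S S mul]
S S mul S mul fish => X S mul S mul fish   [S -> X]
X S mul S mul fish => S fish S mul S mul fish   [X -> S fish]
S fish S mul S mul fish => X fish fish S mul S mul fish   [S -> X fish]
X fish fish S mul S mul fish => the big fish fish S mul S mul fish   [X -> the big]
the big fish fish S mul S mul fish => the big fish fish one mul S mul fish   [S -> one]
the big fish fish one mul S mul fish => the big fish fish one mul one mul fish   [S -> one]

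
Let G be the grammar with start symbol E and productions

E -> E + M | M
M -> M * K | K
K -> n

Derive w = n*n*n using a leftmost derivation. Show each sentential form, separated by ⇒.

E ⇒ M   [E -> M]
M ⇒ M*K   [M -> M * K]
M*K ⇒ M*K*K   [M -> M * K]
M*K*K ⇒ K*K*K   [M -> K]
K*K*K ⇒ n*K*K   [K -> n]
n*K*K ⇒ n*n*K   [K -> n]
n*n*K ⇒ n*n*n   [K -> n]

E⇒M⇒M*K⇒M*K*K⇒K*K*K⇒n*K*K⇒n*n*K⇒n*n*n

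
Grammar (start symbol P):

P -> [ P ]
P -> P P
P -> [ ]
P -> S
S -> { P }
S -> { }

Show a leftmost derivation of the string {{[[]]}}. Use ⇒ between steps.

P ⇒ S ⇒ {P} ⇒ {S} ⇒ {{P}} ⇒ {{[P]}} ⇒ {{[[]]}}

P ⇒ S   [P -> S]
S ⇒ {P}   [S -> { P }]
{P} ⇒ {S}   [P -> S]
{S} ⇒ {{P}}   [S -> { P }]
{{P}} ⇒ {{[P]}}   [P -> [ P ]]
{{[P]}} ⇒ {{[[]]}}   [P -> [ ]]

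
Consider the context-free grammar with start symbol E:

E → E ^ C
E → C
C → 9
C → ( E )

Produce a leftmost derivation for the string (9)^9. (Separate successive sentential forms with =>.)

E => E^C   [E → E ^ C]
E^C => C^C   [E → C]
C^C => (E)^C   [C → ( E )]
(E)^C => (C)^C   [E → C]
(C)^C => (9)^C   [C → 9]
(9)^C => (9)^9   [C → 9]

E => E^C => C^C => (E)^C => (C)^C => (9)^C => (9)^9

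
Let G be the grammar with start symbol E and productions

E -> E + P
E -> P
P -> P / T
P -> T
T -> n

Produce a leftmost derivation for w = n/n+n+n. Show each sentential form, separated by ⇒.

E ⇒ E+P ⇒ E+P+P ⇒ P+P+P ⇒ P/T+P+P ⇒ T/T+P+P ⇒ n/T+P+P ⇒ n/n+P+P ⇒ n/n+T+P ⇒ n/n+n+P ⇒ n/n+n+T ⇒ n/n+n+n

E ⇒ E+P   [E -> E + P]
E+P ⇒ E+P+P   [E -> E + P]
E+P+P ⇒ P+P+P   [E -> P]
P+P+P ⇒ P/T+P+P   [P -> P / T]
P/T+P+P ⇒ T/T+P+P   [P -> T]
T/T+P+P ⇒ n/T+P+P   [T -> n]
n/T+P+P ⇒ n/n+P+P   [T -> n]
n/n+P+P ⇒ n/n+T+P   [P -> T]
n/n+T+P ⇒ n/n+n+P   [T -> n]
n/n+n+P ⇒ n/n+n+T   [P -> T]
n/n+n+T ⇒ n/n+n+n   [T -> n]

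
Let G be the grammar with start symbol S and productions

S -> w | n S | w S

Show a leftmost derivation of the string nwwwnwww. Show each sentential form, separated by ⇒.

S ⇒ nS ⇒ nwS ⇒ nwwS ⇒ nwwwS ⇒ nwwwnS ⇒ nwwwnwS ⇒ nwwwnwwS ⇒ nwwwnwww

S ⇒ nS   [S -> n S]
nS ⇒ nwS   [S -> w S]
nwS ⇒ nwwS   [S -> w S]
nwwS ⇒ nwwwS   [S -> w S]
nwwwS ⇒ nwwwnS   [S -> n S]
nwwwnS ⇒ nwwwnwS   [S -> w S]
nwwwnwS ⇒ nwwwnwwS   [S -> w S]
nwwwnwwS ⇒ nwwwnwww   [S -> w]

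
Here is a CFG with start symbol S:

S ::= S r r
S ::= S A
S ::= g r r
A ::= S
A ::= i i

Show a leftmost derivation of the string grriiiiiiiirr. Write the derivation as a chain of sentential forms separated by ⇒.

S⇒Srr⇒SArr⇒SAArr⇒SAAArr⇒SAAAArr⇒grrAAAArr⇒grriiAAArr⇒grriiiiAArr⇒grriiiiiiArr⇒grriiiiiiiirr

S ⇒ Srr   [S ::= S r r]
Srr ⇒ SArr   [S ::= S A]
SArr ⇒ SAArr   [S ::= S A]
SAArr ⇒ SAAArr   [S ::= S A]
SAAArr ⇒ SAAAArr   [S ::= S A]
SAAAArr ⇒ grrAAAArr   [S ::= g r r]
grrAAAArr ⇒ grriiAAArr   [A ::= i i]
grriiAAArr ⇒ grriiiiAArr   [A ::= i i]
grriiiiAArr ⇒ grriiiiiiArr   [A ::= i i]
grriiiiiiArr ⇒ grriiiiiiiirr   [A ::= i i]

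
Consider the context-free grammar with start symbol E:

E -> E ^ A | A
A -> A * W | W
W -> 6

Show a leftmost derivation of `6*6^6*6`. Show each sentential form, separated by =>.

E => E^A   [E -> E ^ A]
E^A => A^A   [E -> A]
A^A => A*W^A   [A -> A * W]
A*W^A => W*W^A   [A -> W]
W*W^A => 6*W^A   [W -> 6]
6*W^A => 6*6^A   [W -> 6]
6*6^A => 6*6^A*W   [A -> A * W]
6*6^A*W => 6*6^W*W   [A -> W]
6*6^W*W => 6*6^6*W   [W -> 6]
6*6^6*W => 6*6^6*6   [W -> 6]

E=>E^A=>A^A=>A*W^A=>W*W^A=>6*W^A=>6*6^A=>6*6^A*W=>6*6^W*W=>6*6^6*W=>6*6^6*6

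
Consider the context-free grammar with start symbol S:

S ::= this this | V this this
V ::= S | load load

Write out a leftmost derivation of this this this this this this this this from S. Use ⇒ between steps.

S ⇒ V this this ⇒ S this this ⇒ V this this this this ⇒ S this this this this ⇒ V this this this this this this ⇒ S this this this this this this ⇒ this this this this this this this this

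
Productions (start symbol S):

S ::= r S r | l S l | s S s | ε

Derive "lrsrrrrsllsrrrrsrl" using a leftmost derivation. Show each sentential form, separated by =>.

S => lSl   [S ::= l S l]
lSl => lrSrl   [S ::= r S r]
lrSrl => lrsSsrl   [S ::= s S s]
lrsSsrl => lrsrSrsrl   [S ::= r S r]
lrsrSrsrl => lrsrrSrrsrl   [S ::= r S r]
lrsrrSrrsrl => lrsrrrSrrrsrl   [S ::= r S r]
lrsrrrSrrrsrl => lrsrrrrSrrrrsrl   [S ::= r S r]
lrsrrrrSrrrrsrl => lrsrrrrsSsrrrrsrl   [S ::= s S s]
lrsrrrrsSsrrrrsrl => lrsrrrrslSlsrrrrsrl   [S ::= l S l]
lrsrrrrslSlsrrrrsrl => lrsrrrrsllsrrrrsrl   [S ::= ε]

S=>lSl=>lrSrl=>lrsSsrl=>lrsrSrsrl=>lrsrrSrrsrl=>lrsrrrSrrrsrl=>lrsrrrrSrrrrsrl=>lrsrrrrsSsrrrrsrl=>lrsrrrrslSlsrrrrsrl=>lrsrrrrsllsrrrrsrl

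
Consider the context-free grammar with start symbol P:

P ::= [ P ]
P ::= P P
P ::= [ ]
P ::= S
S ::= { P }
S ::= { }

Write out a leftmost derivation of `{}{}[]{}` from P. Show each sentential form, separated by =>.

P => PP   [P ::= P P]
PP => SP   [P ::= S]
SP => {}P   [S ::= { }]
{}P => {}PP   [P ::= P P]
{}PP => {}SP   [P ::= S]
{}SP => {}{}P   [S ::= { }]
{}{}P => {}{}PP   [P ::= P P]
{}{}PP => {}{}[]P   [P ::= [ ]]
{}{}[]P => {}{}[]S   [P ::= S]
{}{}[]S => {}{}[]{}   [S ::= { }]

P=>PP=>SP=>{}P=>{}PP=>{}SP=>{}{}P=>{}{}PP=>{}{}[]P=>{}{}[]S=>{}{}[]{}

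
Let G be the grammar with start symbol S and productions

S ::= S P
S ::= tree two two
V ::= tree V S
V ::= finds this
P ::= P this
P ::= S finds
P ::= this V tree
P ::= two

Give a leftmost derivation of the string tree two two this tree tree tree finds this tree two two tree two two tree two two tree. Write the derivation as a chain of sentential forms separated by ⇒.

S ⇒ S P ⇒ tree two two P ⇒ tree two two this V tree ⇒ tree two two this tree V S tree ⇒ tree two two this tree tree V S S tree ⇒ tree two two this tree tree tree V S S S tree ⇒ tree two two this tree tree tree finds this S S S tree ⇒ tree two two this tree tree tree finds this tree two two S S tree ⇒ tree two two this tree tree tree finds this tree two two tree two two S tree ⇒ tree two two this tree tree tree finds this tree two two tree two two tree two two tree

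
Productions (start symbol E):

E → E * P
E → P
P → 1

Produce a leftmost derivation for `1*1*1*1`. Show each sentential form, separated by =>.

E => E*P => E*P*P => E*P*P*P => P*P*P*P => 1*P*P*P => 1*1*P*P => 1*1*1*P => 1*1*1*1

E => E*P   [E → E * P]
E*P => E*P*P   [E → E * P]
E*P*P => E*P*P*P   [E → E * P]
E*P*P*P => P*P*P*P   [E → P]
P*P*P*P => 1*P*P*P   [P → 1]
1*P*P*P => 1*1*P*P   [P → 1]
1*1*P*P => 1*1*1*P   [P → 1]
1*1*1*P => 1*1*1*1   [P → 1]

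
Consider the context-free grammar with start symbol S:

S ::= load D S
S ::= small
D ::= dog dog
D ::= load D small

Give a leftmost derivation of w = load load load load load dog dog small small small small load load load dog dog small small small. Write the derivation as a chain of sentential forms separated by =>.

S => load D S => load load D small S => load load load D small small S => load load load load D small small small S => load load load load load D small small small small S => load load load load load dog dog small small small small S => load load load load load dog dog small small small small load D S => load load load load load dog dog small small small small load load D small S => load load load load load dog dog small small small small load load load D small small S => load load load load load dog dog small small small small load load load dog dog small small S => load load load load load dog dog small small small small load load load dog dog small small small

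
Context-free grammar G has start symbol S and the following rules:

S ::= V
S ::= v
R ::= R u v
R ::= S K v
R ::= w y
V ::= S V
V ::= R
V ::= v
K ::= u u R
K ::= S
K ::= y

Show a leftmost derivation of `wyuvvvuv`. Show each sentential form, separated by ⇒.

S ⇒ V   [S ::= V]
V ⇒ R   [V ::= R]
R ⇒ Ruv   [R ::= R u v]
Ruv ⇒ SKvuv   [R ::= S K v]
SKvuv ⇒ VKvuv   [S ::= V]
VKvuv ⇒ RKvuv   [V ::= R]
RKvuv ⇒ RuvKvuv   [R ::= R u v]
RuvKvuv ⇒ wyuvKvuv   [R ::= w y]
wyuvKvuv ⇒ wyuvSvuv   [K ::= S]
wyuvSvuv ⇒ wyuvvvuv   [S ::= v]

S ⇒ V ⇒ R ⇒ Ruv ⇒ SKvuv ⇒ VKvuv ⇒ RKvuv ⇒ RuvKvuv ⇒ wyuvKvuv ⇒ wyuvSvuv ⇒ wyuvvvuv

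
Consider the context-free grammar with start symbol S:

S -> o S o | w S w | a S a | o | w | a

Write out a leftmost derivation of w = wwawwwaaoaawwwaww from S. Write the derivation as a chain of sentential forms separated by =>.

S => wSw   [S -> w S w]
wSw => wwSww   [S -> w S w]
wwSww => wwaSaww   [S -> a S a]
wwaSaww => wwawSwaww   [S -> w S w]
wwawSwaww => wwawwSwwaww   [S -> w S w]
wwawwSwwaww => wwawwwSwwwaww   [S -> w S w]
wwawwwSwwwaww => wwawwwaSawwwaww   [S -> a S a]
wwawwwaSawwwaww => wwawwwaaSaawwwaww   [S -> a S a]
wwawwwaaSaawwwaww => wwawwwaaoaawwwaww   [S -> o]

S=>wSw=>wwSww=>wwaSaww=>wwawSwaww=>wwawwSwwaww=>wwawwwSwwwaww=>wwawwwaSawwwaww=>wwawwwaaSaawwwaww=>wwawwwaaoaawwwaww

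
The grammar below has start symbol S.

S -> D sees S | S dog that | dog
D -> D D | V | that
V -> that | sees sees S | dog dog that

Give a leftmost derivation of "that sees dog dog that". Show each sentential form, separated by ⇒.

S ⇒ S dog that ⇒ D sees S dog that ⇒ that sees S dog that ⇒ that sees dog dog that

S ⇒ S dog that   [S -> S dog that]
S dog that ⇒ D sees S dog that   [S -> D sees S]
D sees S dog that ⇒ that sees S dog that   [D -> that]
that sees S dog that ⇒ that sees dog dog that   [S -> dog]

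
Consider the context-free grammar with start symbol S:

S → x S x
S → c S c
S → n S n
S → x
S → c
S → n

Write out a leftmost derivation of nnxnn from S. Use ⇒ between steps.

S ⇒ nSn ⇒ nnSnn ⇒ nnxnn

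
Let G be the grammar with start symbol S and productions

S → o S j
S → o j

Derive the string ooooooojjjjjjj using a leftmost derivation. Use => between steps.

S => oSj   [S → o S j]
oSj => ooSjj   [S → o S j]
ooSjj => oooSjjj   [S → o S j]
oooSjjj => ooooSjjjj   [S → o S j]
ooooSjjjj => oooooSjjjjj   [S → o S j]
oooooSjjjjj => ooooooSjjjjjj   [S → o S j]
ooooooSjjjjjj => ooooooojjjjjjj   [S → o j]

S=>oSj=>ooSjj=>oooSjjj=>ooooSjjjj=>oooooSjjjjj=>ooooooSjjjjjj=>ooooooojjjjjjj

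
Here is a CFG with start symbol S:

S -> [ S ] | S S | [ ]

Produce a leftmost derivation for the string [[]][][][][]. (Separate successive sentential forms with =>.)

S => SS => SSS => SSSS => SSSSS => [S]SSSS => [[]]SSSS => [[]][]SSS => [[]][][]SS => [[]][][][]S => [[]][][][][]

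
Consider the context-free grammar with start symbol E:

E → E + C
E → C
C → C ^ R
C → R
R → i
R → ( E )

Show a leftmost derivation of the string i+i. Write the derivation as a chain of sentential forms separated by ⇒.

E⇒E+C⇒C+C⇒R+C⇒i+C⇒i+R⇒i+i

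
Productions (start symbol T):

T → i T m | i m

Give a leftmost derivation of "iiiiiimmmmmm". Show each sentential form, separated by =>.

T=>iTm=>iiTmm=>iiiTmmm=>iiiiTmmmm=>iiiiiTmmmmm=>iiiiiimmmmmm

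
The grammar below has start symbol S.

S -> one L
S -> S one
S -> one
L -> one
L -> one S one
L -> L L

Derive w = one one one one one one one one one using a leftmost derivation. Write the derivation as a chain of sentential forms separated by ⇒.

S ⇒ one L   [S -> one L]
one L ⇒ one L L   [L -> L L]
one L L ⇒ one one S one L   [L -> one S one]
one one S one L ⇒ one one S one one L   [S -> S one]
one one S one one L ⇒ one one one one one L   [S -> one]
one one one one one L ⇒ one one one one one L L   [L -> L L]
one one one one one L L ⇒ one one one one one one L   [L -> one]
one one one one one one L ⇒ one one one one one one one S one   [L -> one S one]
one one one one one one one S one ⇒ one one one one one one one one one   [S -> one]

S ⇒ one L ⇒ one L L ⇒ one one S one L ⇒ one one S one one L ⇒ one one one one one L ⇒ one one one one one L L ⇒ one one one one one one L ⇒ one one one one one one one S one ⇒ one one one one one one one one one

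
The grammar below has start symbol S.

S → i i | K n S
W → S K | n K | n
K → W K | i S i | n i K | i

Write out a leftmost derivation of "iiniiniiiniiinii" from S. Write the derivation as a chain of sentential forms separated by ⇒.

S ⇒ KnS   [S → K n S]
KnS ⇒ iSinS   [K → i S i]
iSinS ⇒ iKnSinS   [S → K n S]
iKnSinS ⇒ iiSinSinS   [K → i S i]
iiSinSinS ⇒ iiKnSinSinS   [S → K n S]
iiKnSinSinS ⇒ iiniKnSinSinS   [K → n i K]
iiniKnSinSinS ⇒ iiniinSinSinS   [K → i]
iiniinSinSinS ⇒ iiniiniiinSinS   [S → i i]
iiniiniiinSinS ⇒ iiniiniiiniiinS   [S → i i]
iiniiniiiniiinS ⇒ iiniiniiiniiinii   [S → i i]

S ⇒ KnS ⇒ iSinS ⇒ iKnSinS ⇒ iiSinSinS ⇒ iiKnSinSinS ⇒ iiniKnSinSinS ⇒ iiniinSinSinS ⇒ iiniiniiinSinS ⇒ iiniiniiiniiinS ⇒ iiniiniiiniiinii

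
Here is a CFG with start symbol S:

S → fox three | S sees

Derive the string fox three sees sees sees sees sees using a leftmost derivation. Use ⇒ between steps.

S ⇒ S sees ⇒ S sees sees ⇒ S sees sees sees ⇒ S sees sees sees sees ⇒ S sees sees sees sees sees ⇒ fox three sees sees sees sees sees

S ⇒ S sees   [S → S sees]
S sees ⇒ S sees sees   [S → S sees]
S sees sees ⇒ S sees sees sees   [S → S sees]
S sees sees sees ⇒ S sees sees sees sees   [S → S sees]
S sees sees sees sees ⇒ S sees sees sees sees sees   [S → S sees]
S sees sees sees sees sees ⇒ fox three sees sees sees sees sees   [S → fox three]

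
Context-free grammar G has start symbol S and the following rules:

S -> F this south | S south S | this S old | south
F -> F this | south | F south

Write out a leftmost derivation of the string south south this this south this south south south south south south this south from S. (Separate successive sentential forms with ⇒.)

S ⇒ S south S   [S -> S south S]
S south S ⇒ F this south south S   [S -> F this south]
F this south south S ⇒ F south this south south S   [F -> F south]
F south this south south S ⇒ F this south this south south S   [F -> F this]
F this south this south south S ⇒ F this this south this south south S   [F -> F this]
F this this south this south south S ⇒ F south this this south this south south S   [F -> F south]
F south this this south this south south S ⇒ south south this this south this south south S   [F -> south]
south south this this south this south south S ⇒ south south this this south this south south F this south   [S -> F this south]
south south this this south this south south F this south ⇒ south south this this south this south south F south this south   [F -> F south]
south south this this south this south south F south this south ⇒ south south this this south this south south F south south this south   [F -> F south]
south south this this south this south south F south south this south ⇒ south south this this south this south south F south south south this south   [F -> F south]
south south this this south this south south F south south south this south ⇒ south south this this south this south south south south south south this south   [F -> south]

S ⇒ S south S ⇒ F this south south S ⇒ F south this south south S ⇒ F this south this south south S ⇒ F this this south this south south S ⇒ F south this this south this south south S ⇒ south south this this south this south south S ⇒ south south this this south this south south F this south ⇒ south south this this south this south south F south this south ⇒ south south this this south this south south F south south this south ⇒ south south this this south this south south F south south south this south ⇒ south south this this south this south south south south south south this south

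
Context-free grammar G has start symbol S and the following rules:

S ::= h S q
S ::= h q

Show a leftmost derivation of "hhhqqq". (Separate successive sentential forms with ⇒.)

S ⇒ hSq ⇒ hhSqq ⇒ hhhqqq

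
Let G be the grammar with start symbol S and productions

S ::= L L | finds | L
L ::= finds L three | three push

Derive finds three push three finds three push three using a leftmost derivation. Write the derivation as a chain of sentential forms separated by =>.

S => L L => finds L three L => finds three push three L => finds three push three finds L three => finds three push three finds three push three

S => L L   [S ::= L L]
L L => finds L three L   [L ::= finds L three]
finds L three L => finds three push three L   [L ::= three push]
finds three push three L => finds three push three finds L three   [L ::= finds L three]
finds three push three finds L three => finds three push three finds three push three   [L ::= three push]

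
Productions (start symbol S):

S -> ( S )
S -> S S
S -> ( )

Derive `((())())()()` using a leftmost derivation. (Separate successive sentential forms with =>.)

S=>SS=>SSS=>(S)SS=>(SS)SS=>((S)S)SS=>((())S)SS=>((())())SS=>((())())()S=>((())())()()

S => SS   [S -> S S]
SS => SSS   [S -> S S]
SSS => (S)SS   [S -> ( S )]
(S)SS => (SS)SS   [S -> S S]
(SS)SS => ((S)S)SS   [S -> ( S )]
((S)S)SS => ((())S)SS   [S -> ( )]
((())S)SS => ((())())SS   [S -> ( )]
((())())SS => ((())())()S   [S -> ( )]
((())())()S => ((())())()()   [S -> ( )]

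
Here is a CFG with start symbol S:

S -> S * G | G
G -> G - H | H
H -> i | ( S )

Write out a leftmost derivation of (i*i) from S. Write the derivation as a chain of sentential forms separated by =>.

S => G   [S -> G]
G => H   [G -> H]
H => (S)   [H -> ( S )]
(S) => (S*G)   [S -> S * G]
(S*G) => (G*G)   [S -> G]
(G*G) => (H*G)   [G -> H]
(H*G) => (i*G)   [H -> i]
(i*G) => (i*H)   [G -> H]
(i*H) => (i*i)   [H -> i]

S=>G=>H=>(S)=>(S*G)=>(G*G)=>(H*G)=>(i*G)=>(i*H)=>(i*i)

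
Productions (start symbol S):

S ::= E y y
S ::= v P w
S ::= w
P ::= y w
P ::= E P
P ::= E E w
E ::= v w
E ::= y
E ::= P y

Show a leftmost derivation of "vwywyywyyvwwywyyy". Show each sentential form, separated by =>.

S => Eyy => Pyyy => EEwyyy => PyEwyyy => EEwyEwyyy => vwEwyEwyyy => vwywyEwyyy => vwywyPywyyy => vwywyEPywyyy => vwywyPyPywyyy => vwywyywyPywyyy => vwywyywyEEwywyyy => vwywyywyyEwywyyy => vwywyywyyvwwywyyy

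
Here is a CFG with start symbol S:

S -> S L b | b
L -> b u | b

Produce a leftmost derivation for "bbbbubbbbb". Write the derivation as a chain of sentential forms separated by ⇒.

S ⇒ SLb   [S -> S L b]
SLb ⇒ SLbLb   [S -> S L b]
SLbLb ⇒ SLbLbLb   [S -> S L b]
SLbLbLb ⇒ SLbLbLbLb   [S -> S L b]
SLbLbLbLb ⇒ bLbLbLbLb   [S -> b]
bLbLbLbLb ⇒ bbbLbLbLb   [L -> b]
bbbLbLbLb ⇒ bbbbubLbLb   [L -> b u]
bbbbubLbLb ⇒ bbbbubbbLb   [L -> b]
bbbbubbbLb ⇒ bbbbubbbbb   [L -> b]

S⇒SLb⇒SLbLb⇒SLbLbLb⇒SLbLbLbLb⇒bLbLbLbLb⇒bbbLbLbLb⇒bbbbubLbLb⇒bbbbubbbLb⇒bbbbubbbbb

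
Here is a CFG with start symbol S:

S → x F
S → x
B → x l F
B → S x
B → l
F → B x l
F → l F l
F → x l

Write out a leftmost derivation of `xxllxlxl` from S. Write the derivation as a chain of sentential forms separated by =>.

S=>xF=>xBxl=>xxlFxl=>xxlBxlxl=>xxllxlxl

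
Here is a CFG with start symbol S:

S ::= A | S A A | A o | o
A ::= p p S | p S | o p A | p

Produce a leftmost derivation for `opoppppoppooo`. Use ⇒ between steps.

S ⇒ Ao   [S ::= A o]
Ao ⇒ opAo   [A ::= o p A]
opAo ⇒ opopAo   [A ::= o p A]
opopAo ⇒ opoppSo   [A ::= p S]
opoppSo ⇒ opoppAoo   [S ::= A o]
opoppAoo ⇒ opoppppSoo   [A ::= p p S]
opoppppSoo ⇒ opoppppAoo   [S ::= A]
opoppppAoo ⇒ opoppppopAoo   [A ::= o p A]
opoppppopAoo ⇒ opoppppoppSoo   [A ::= p S]
opoppppoppSoo ⇒ opoppppoppooo   [S ::= o]

S ⇒ Ao ⇒ opAo ⇒ opopAo ⇒ opoppSo ⇒ opoppAoo ⇒ opoppppSoo ⇒ opoppppAoo ⇒ opoppppopAoo ⇒ opoppppoppSoo ⇒ opoppppoppooo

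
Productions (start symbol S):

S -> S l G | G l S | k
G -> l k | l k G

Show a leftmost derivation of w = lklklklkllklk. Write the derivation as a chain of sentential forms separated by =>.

S => GlS   [S -> G l S]
GlS => lkGlS   [G -> l k G]
lkGlS => lklkGlS   [G -> l k G]
lklkGlS => lklklklS   [G -> l k]
lklklklS => lklklklSlG   [S -> S l G]
lklklklSlG => lklklklklG   [S -> k]
lklklklklG => lklklklkllkG   [G -> l k G]
lklklklkllkG => lklklklkllklk   [G -> l k]

S=>GlS=>lkGlS=>lklkGlS=>lklklklS=>lklklklSlG=>lklklklklG=>lklklklkllkG=>lklklklkllklk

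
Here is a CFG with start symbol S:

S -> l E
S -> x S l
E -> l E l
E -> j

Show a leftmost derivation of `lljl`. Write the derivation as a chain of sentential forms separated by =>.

S => lE => llEl => lljl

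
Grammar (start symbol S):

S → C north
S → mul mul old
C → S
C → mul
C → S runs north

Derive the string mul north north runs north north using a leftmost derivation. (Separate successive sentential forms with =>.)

S => C north => S runs north north => C north runs north north => S north runs north north => C north north runs north north => mul north north runs north north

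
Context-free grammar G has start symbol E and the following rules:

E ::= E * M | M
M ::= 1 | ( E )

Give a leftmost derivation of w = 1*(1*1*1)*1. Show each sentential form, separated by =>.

E => E*M => E*M*M => M*M*M => 1*M*M => 1*(E)*M => 1*(E*M)*M => 1*(E*M*M)*M => 1*(M*M*M)*M => 1*(1*M*M)*M => 1*(1*1*M)*M => 1*(1*1*1)*M => 1*(1*1*1)*1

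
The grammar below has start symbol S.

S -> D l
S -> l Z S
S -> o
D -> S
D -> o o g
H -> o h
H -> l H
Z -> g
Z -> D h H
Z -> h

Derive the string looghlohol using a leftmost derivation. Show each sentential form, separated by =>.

S => Dl => Sl => lZSl => lDhHSl => looghHSl => looghlHSl => looghlohSl => looghlohol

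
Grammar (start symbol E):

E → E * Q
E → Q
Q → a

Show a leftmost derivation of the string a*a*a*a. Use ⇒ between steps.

E ⇒ E*Q ⇒ E*Q*Q ⇒ E*Q*Q*Q ⇒ Q*Q*Q*Q ⇒ a*Q*Q*Q ⇒ a*a*Q*Q ⇒ a*a*a*Q ⇒ a*a*a*a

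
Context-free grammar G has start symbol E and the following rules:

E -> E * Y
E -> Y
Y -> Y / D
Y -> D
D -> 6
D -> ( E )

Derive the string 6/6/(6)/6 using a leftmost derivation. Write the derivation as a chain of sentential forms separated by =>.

E => Y   [E -> Y]
Y => Y/D   [Y -> Y / D]
Y/D => Y/D/D   [Y -> Y / D]
Y/D/D => Y/D/D/D   [Y -> Y / D]
Y/D/D/D => D/D/D/D   [Y -> D]
D/D/D/D => 6/D/D/D   [D -> 6]
6/D/D/D => 6/6/D/D   [D -> 6]
6/6/D/D => 6/6/(E)/D   [D -> ( E )]
6/6/(E)/D => 6/6/(Y)/D   [E -> Y]
6/6/(Y)/D => 6/6/(D)/D   [Y -> D]
6/6/(D)/D => 6/6/(6)/D   [D -> 6]
6/6/(6)/D => 6/6/(6)/6   [D -> 6]

E=>Y=>Y/D=>Y/D/D=>Y/D/D/D=>D/D/D/D=>6/D/D/D=>6/6/D/D=>6/6/(E)/D=>6/6/(Y)/D=>6/6/(D)/D=>6/6/(6)/D=>6/6/(6)/6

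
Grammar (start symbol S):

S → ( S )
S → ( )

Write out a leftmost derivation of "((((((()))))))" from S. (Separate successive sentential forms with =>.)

S => (S) => ((S)) => (((S))) => ((((S)))) => (((((S))))) => ((((((S)))))) => ((((((()))))))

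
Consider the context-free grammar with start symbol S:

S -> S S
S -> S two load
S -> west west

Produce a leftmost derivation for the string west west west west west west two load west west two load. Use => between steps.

S => S two load   [S -> S two load]
S two load => S S two load   [S -> S S]
S S two load => S two load S two load   [S -> S two load]
S two load S two load => S S two load S two load   [S -> S S]
S S two load S two load => S S S two load S two load   [S -> S S]
S S S two load S two load => west west S S two load S two load   [S -> west west]
west west S S two load S two load => west west west west S two load S two load   [S -> west west]
west west west west S two load S two load => west west west west west west two load S two load   [S -> west west]
west west west west west west two load S two load => west west west west west west two load west west two load   [S -> west west]

S => S two load => S S two load => S two load S two load => S S two load S two load => S S S two load S two load => west west S S two load S two load => west west west west S two load S two load => west west west west west west two load S two load => west west west west west west two load west west two load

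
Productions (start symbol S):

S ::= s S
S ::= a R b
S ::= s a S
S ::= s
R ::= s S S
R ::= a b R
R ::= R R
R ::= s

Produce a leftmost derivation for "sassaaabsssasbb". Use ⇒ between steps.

S ⇒ saS   [S ::= s a S]
saS ⇒ sasS   [S ::= s S]
sasS ⇒ sassaS   [S ::= s a S]
sassaS ⇒ sassaaRb   [S ::= a R b]
sassaaRb ⇒ sassaaabRb   [R ::= a b R]
sassaaabRb ⇒ sassaaabsSSb   [R ::= s S S]
sassaaabsSSb ⇒ sassaaabssSb   [S ::= s]
sassaaabssSb ⇒ sassaaabsssSb   [S ::= s S]
sassaaabsssSb ⇒ sassaaabsssaRbb   [S ::= a R b]
sassaaabsssaRbb ⇒ sassaaabsssasbb   [R ::= s]

S ⇒ saS ⇒ sasS ⇒ sassaS ⇒ sassaaRb ⇒ sassaaabRb ⇒ sassaaabsSSb ⇒ sassaaabssSb ⇒ sassaaabsssSb ⇒ sassaaabsssaRbb ⇒ sassaaabsssasbb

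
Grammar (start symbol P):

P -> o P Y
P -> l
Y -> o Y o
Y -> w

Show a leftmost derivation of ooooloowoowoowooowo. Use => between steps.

P => oPY => ooPYY => oooPYYY => ooooPYYYY => oooolYYYY => ooooloYoYYY => oooolooYooYYY => ooooloowooYYY => ooooloowoowYY => ooooloowoowoYoY => ooooloowoowooYooY => ooooloowoowoowooY => ooooloowoowoowoooYo => ooooloowoowoowooowo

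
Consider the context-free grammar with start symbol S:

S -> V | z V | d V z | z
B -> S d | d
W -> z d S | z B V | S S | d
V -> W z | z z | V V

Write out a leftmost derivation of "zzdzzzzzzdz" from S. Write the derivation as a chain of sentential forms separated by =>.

S => zV   [S -> z V]
zV => zVV   [V -> V V]
zVV => zVVV   [V -> V V]
zVVV => zWzVV   [V -> W z]
zWzVV => zzdSzVV   [W -> z d S]
zzdSzVV => zzdzVzVV   [S -> z V]
zzdzVzVV => zzdzzzzVV   [V -> z z]
zzdzzzzVV => zzdzzzzzzV   [V -> z z]
zzdzzzzzzV => zzdzzzzzzWz   [V -> W z]
zzdzzzzzzWz => zzdzzzzzzdz   [W -> d]

S=>zV=>zVV=>zVVV=>zWzVV=>zzdSzVV=>zzdzVzVV=>zzdzzzzVV=>zzdzzzzzzV=>zzdzzzzzzWz=>zzdzzzzzzdz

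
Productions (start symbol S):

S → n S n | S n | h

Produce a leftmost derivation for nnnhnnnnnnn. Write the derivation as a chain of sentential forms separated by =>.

S => nSn => nSnn => nnSnnn => nnSnnnn => nnnSnnnnn => nnnSnnnnnn => nnnSnnnnnnn => nnnhnnnnnnn

S => nSn   [S → n S n]
nSn => nSnn   [S → S n]
nSnn => nnSnnn   [S → n S n]
nnSnnn => nnSnnnn   [S → S n]
nnSnnnn => nnnSnnnnn   [S → n S n]
nnnSnnnnn => nnnSnnnnnn   [S → S n]
nnnSnnnnnn => nnnSnnnnnnn   [S → S n]
nnnSnnnnnnn => nnnhnnnnnnn   [S → h]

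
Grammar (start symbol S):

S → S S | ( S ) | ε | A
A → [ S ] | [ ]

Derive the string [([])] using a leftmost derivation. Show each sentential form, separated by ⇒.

S⇒A⇒[S]⇒[(S)]⇒[(A)]⇒[([])]

S ⇒ A   [S → A]
A ⇒ [S]   [A → [ S ]]
[S] ⇒ [(S)]   [S → ( S )]
[(S)] ⇒ [(A)]   [S → A]
[(A)] ⇒ [([])]   [A → [ ]]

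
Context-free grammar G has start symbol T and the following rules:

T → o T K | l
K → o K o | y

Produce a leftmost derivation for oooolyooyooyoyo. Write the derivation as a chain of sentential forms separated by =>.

T => oTK   [T → o T K]
oTK => ooTKK   [T → o T K]
ooTKK => oooTKKK   [T → o T K]
oooTKKK => ooooTKKKK   [T → o T K]
ooooTKKKK => oooolKKKK   [T → l]
oooolKKKK => oooolyKKK   [K → y]
oooolyKKK => oooolyoKoKK   [K → o K o]
oooolyoKoKK => oooolyooKooKK   [K → o K o]
oooolyooKooKK => oooolyooyooKK   [K → y]
oooolyooyooKK => oooolyooyooyK   [K → y]
oooolyooyooyK => oooolyooyooyoKo   [K → o K o]
oooolyooyooyoKo => oooolyooyooyoyo   [K → y]

T => oTK => ooTKK => oooTKKK => ooooTKKKK => oooolKKKK => oooolyKKK => oooolyoKoKK => oooolyooKooKK => oooolyooyooKK => oooolyooyooyK => oooolyooyooyoKo => oooolyooyooyoyo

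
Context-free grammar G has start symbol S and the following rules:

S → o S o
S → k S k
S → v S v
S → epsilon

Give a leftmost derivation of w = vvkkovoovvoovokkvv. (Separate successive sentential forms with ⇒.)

S ⇒ vSv ⇒ vvSvv ⇒ vvkSkvv ⇒ vvkkSkkvv ⇒ vvkkoSokkvv ⇒ vvkkovSvokkvv ⇒ vvkkovoSovokkvv ⇒ vvkkovooSoovokkvv ⇒ vvkkovoovSvoovokkvv ⇒ vvkkovoovvoovokkvv

S ⇒ vSv   [S → v S v]
vSv ⇒ vvSvv   [S → v S v]
vvSvv ⇒ vvkSkvv   [S → k S k]
vvkSkvv ⇒ vvkkSkkvv   [S → k S k]
vvkkSkkvv ⇒ vvkkoSokkvv   [S → o S o]
vvkkoSokkvv ⇒ vvkkovSvokkvv   [S → v S v]
vvkkovSvokkvv ⇒ vvkkovoSovokkvv   [S → o S o]
vvkkovoSovokkvv ⇒ vvkkovooSoovokkvv   [S → o S o]
vvkkovooSoovokkvv ⇒ vvkkovoovSvoovokkvv   [S → v S v]
vvkkovoovSvoovokkvv ⇒ vvkkovoovvoovokkvv   [S → epsilon]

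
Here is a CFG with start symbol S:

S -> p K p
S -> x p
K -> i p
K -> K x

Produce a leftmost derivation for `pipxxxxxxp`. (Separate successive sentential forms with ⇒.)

S ⇒ pKp ⇒ pKxp ⇒ pKxxp ⇒ pKxxxp ⇒ pKxxxxp ⇒ pKxxxxxp ⇒ pKxxxxxxp ⇒ pipxxxxxxp

S ⇒ pKp   [S -> p K p]
pKp ⇒ pKxp   [K -> K x]
pKxp ⇒ pKxxp   [K -> K x]
pKxxp ⇒ pKxxxp   [K -> K x]
pKxxxp ⇒ pKxxxxp   [K -> K x]
pKxxxxp ⇒ pKxxxxxp   [K -> K x]
pKxxxxxp ⇒ pKxxxxxxp   [K -> K x]
pKxxxxxxp ⇒ pipxxxxxxp   [K -> i p]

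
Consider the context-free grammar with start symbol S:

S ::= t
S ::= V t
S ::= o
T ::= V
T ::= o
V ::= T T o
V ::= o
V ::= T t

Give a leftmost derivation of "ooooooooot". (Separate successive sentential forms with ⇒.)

S ⇒ Vt   [S ::= V t]
Vt ⇒ TTot   [V ::= T T o]
TTot ⇒ VTot   [T ::= V]
VTot ⇒ TToTot   [V ::= T T o]
TToTot ⇒ oToTot   [T ::= o]
oToTot ⇒ oVoTot   [T ::= V]
oVoTot ⇒ oTTooTot   [V ::= T T o]
oTTooTot ⇒ oVTooTot   [T ::= V]
oVTooTot ⇒ oTToTooTot   [V ::= T T o]
oTToTooTot ⇒ oVToTooTot   [T ::= V]
oVToTooTot ⇒ ooToTooTot   [V ::= o]
ooToTooTot ⇒ ooooTooTot   [T ::= o]
ooooTooTot ⇒ oooooooTot   [T ::= o]
oooooooTot ⇒ ooooooooot   [T ::= o]

S⇒Vt⇒TTot⇒VTot⇒TToTot⇒oToTot⇒oVoTot⇒oTTooTot⇒oVTooTot⇒oTToTooTot⇒oVToTooTot⇒ooToTooTot⇒ooooTooTot⇒oooooooTot⇒ooooooooot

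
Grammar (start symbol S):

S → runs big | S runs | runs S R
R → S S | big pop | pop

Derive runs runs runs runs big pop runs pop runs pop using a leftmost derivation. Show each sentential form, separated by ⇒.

S ⇒ runs S R ⇒ runs S runs R ⇒ runs runs S R runs R ⇒ runs runs S runs R runs R ⇒ runs runs runs S R runs R runs R ⇒ runs runs runs runs big R runs R runs R ⇒ runs runs runs runs big pop runs R runs R ⇒ runs runs runs runs big pop runs pop runs R ⇒ runs runs runs runs big pop runs pop runs pop

S ⇒ runs S R   [S → runs S R]
runs S R ⇒ runs S runs R   [S → S runs]
runs S runs R ⇒ runs runs S R runs R   [S → runs S R]
runs runs S R runs R ⇒ runs runs S runs R runs R   [S → S runs]
runs runs S runs R runs R ⇒ runs runs runs S R runs R runs R   [S → runs S R]
runs runs runs S R runs R runs R ⇒ runs runs runs runs big R runs R runs R   [S → runs big]
runs runs runs runs big R runs R runs R ⇒ runs runs runs runs big pop runs R runs R   [R → pop]
runs runs runs runs big pop runs R runs R ⇒ runs runs runs runs big pop runs pop runs R   [R → pop]
runs runs runs runs big pop runs pop runs R ⇒ runs runs runs runs big pop runs pop runs pop   [R → pop]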